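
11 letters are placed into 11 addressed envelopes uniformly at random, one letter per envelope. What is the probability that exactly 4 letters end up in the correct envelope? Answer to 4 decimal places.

0.0153

Choose which 4 of the 11 are fixed: C(11,4) = 330 ways.
The remaining 7 must have no fixed point: D(7) = 1854.
P = 330·1854/39916800 = 103/6720 ≈ 0.0153.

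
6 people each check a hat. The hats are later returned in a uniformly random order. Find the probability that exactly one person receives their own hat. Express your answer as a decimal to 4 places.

Choose which one is fixed: C(6,1) = 6 ways.
The remaining 5 must have no fixed point: D(5) = 44.
P = 6·44/720 = 11/30 ≈ 0.3667.

0.3667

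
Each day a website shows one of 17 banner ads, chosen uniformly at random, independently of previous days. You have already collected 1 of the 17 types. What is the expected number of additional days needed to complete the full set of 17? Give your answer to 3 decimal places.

57.472

Starting from 1 distinct type, each trial gives a new one with probability (17−i)/17 when i types are held, so the wait for the next new type is 17/(17−i).
E = 17/16 + 17/15 + 17/14 + 17/13 + 17/12 + 17/11 + 17/10 + 17/9 + 17/8 + 17/7 + 17/6 + 17/5 + 17/4 + 17/3 + 17/2 + 17/1 = 41421503/720720 ≈ 57.472.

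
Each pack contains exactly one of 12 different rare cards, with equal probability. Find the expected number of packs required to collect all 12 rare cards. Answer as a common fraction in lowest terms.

After i distinct types are collected, each trial gives a new one with probability (12−i)/12, so the expected wait for the next new type is 12/(12−i).
E = 12/12 + 12/11 + 12/10 + 12/9 + 12/8 + 12/7 + 12/6 + 12/5 + 12/4 + 12/3 + 12/2 + 12/1 = 86021/2310.

86021/2310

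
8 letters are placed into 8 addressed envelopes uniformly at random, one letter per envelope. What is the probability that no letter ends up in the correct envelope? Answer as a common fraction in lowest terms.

This is the derangement probability: permutations of 8 with no fixed point.
D(8) = 8! · (1 − 1/1! + 1/2! − ··· + (−1)^8/8!) = 14833.
P = 14833/40320 = 2119/5760.

2119/5760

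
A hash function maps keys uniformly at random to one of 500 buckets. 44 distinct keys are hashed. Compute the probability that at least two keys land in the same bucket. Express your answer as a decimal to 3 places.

It's easier to compute the probability that all 44 are distinct.
P(all distinct) = 500/500 · 499/500 · ··· · 457/500 ≈ 0.142.
So the probability of at least one match is 1 − 0.142 = 0.858.

0.858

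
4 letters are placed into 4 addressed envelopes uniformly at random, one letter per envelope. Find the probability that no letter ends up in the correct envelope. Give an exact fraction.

This is the derangement probability: permutations of 4 with no fixed point.
D(4) = 4! · (1 − 1/1! + 1/2! − ··· + (−1)^4/4!) = 9.
P = 9/24 = 3/8.

3/8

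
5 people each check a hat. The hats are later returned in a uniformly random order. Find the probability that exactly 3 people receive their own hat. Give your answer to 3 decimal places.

Choose which 3 of the 5 are fixed: C(5,3) = 10 ways.
The remaining 2 must have no fixed point: D(2) = 1.
P = 10·1/120 = 1/12 ≈ 0.083.

0.083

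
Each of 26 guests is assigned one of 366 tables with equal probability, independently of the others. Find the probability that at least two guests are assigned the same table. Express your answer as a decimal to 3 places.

It's easier to compute the probability that all 26 are distinct.
P(all distinct) = 366/366 · 365/366 · ··· · 341/366 ≈ 0.403.
So the probability of at least one match is 1 − 0.403 = 0.597.

0.597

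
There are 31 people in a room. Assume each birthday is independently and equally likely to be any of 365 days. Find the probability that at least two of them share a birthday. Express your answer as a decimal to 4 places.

0.7305

It's easier to compute the probability that all 31 are distinct.
P(all distinct) = 365/365 · 364/365 · ··· · 335/365 ≈ 0.2695.
So the probability of at least one match is 1 − 0.2695 = 0.7305.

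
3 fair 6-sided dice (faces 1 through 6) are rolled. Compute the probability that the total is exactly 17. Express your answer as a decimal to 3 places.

0.014

There are 6^3 = 216 equally likely outcomes.
The number of ordered 3-tuples from {1,…,6} summing to 17 is 3.
P(sum = 17) = 3/216 = 1/72 ≈ 0.014.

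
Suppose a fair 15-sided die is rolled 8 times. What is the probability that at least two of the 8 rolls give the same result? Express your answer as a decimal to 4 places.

P(all 8 different) = 15/15 · 14/15 · ··· · 8/15 ≈ 0.1012.
P(at least two equal) = 1 − 0.1012 = 0.8988.

0.8988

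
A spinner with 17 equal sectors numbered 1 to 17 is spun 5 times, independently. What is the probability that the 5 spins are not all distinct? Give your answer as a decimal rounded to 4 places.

0.4770

P(all 5 different) = 17/17 · 16/17 · ··· · 13/17 ≈ 0.5230.
P(at least two equal) = 1 − 0.5230 = 0.4770.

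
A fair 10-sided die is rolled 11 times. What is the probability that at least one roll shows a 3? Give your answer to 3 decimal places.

0.686

P(no roll shows a 3) = (9/10)^11 ≈ 0.314.
P(at least one) = 1 − 0.314 = 0.686.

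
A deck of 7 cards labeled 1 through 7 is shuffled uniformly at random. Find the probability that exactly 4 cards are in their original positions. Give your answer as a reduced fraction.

1/72

Choose which 4 of the 7 are fixed: C(7,4) = 35 ways.
The remaining 3 must have no fixed point: D(3) = 2.
P = 35·2/5040 = 1/72.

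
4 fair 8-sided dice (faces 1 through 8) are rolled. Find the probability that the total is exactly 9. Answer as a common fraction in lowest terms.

There are 8^4 = 4096 equally likely outcomes.
The number of ordered 4-tuples from {1,…,8} summing to 9 is 56.
P(sum = 9) = 56/4096 = 7/512.

7/512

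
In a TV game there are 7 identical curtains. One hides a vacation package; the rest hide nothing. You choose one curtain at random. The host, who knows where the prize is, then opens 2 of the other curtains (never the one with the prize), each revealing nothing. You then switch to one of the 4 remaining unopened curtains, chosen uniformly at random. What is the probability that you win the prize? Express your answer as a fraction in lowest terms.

Your original curtain holds the prize with probability 1/7, so the other 6 collectively hold it with probability 6/7.
The host can always find 2 empty curtains to open, so the reveals don't change that 6/7; it is now spread over the 4 remaining unopened curtains.
P(win by switching) = (6/7) · (1/4) = 3/14.

3/14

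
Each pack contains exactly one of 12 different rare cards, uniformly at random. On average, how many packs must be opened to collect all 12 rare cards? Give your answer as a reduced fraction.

After i distinct types are collected, each trial gives a new one with probability (12−i)/12, so the expected wait for the next new type is 12/(12−i).
E = 12/12 + 12/11 + 12/10 + 12/9 + 12/8 + 12/7 + 12/6 + 12/5 + 12/4 + 12/3 + 12/2 + 12/1 = 86021/2310.

86021/2310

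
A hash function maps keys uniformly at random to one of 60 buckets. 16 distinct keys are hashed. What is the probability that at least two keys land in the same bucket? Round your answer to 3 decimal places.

It's easier to compute the probability that all 16 are distinct.
P(all distinct) = 60/60 · 59/60 · ··· · 45/60 ≈ 0.111.
So the probability of at least one match is 1 − 0.111 = 0.889.

0.889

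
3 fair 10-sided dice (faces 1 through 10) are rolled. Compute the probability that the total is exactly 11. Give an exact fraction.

There are 10^3 = 1000 equally likely outcomes.
The number of ordered 3-tuples from {1,…,10} summing to 11 is 45.
P(sum = 11) = 45/1000 = 9/200.

9/200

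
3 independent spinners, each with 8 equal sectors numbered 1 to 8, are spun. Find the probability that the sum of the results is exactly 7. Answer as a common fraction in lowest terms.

15/512

There are 8^3 = 512 equally likely outcomes.
The number of ordered 3-tuples from {1,…,8} summing to 7 is 15.
P(sum = 7) = 15/512.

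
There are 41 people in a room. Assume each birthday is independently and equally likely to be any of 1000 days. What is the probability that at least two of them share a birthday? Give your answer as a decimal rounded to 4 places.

It's easier to compute the probability that all 41 are distinct.
P(all distinct) = 1000/1000 · 999/1000 · ··· · 960/1000 ≈ 0.4355.
So the probability of at least one match is 1 − 0.4355 = 0.5645.

0.5645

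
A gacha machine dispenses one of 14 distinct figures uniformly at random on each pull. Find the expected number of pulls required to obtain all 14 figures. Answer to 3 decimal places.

After i distinct types are collected, each trial gives a new one with probability (14−i)/14, so the expected wait for the next new type is 14/(14−i).
E = 14/14 + 14/13 + 14/12 + 14/11 + 14/10 + 14/9 + 14/8 + 14/7 + 14/6 + 14/5 + 14/4 + 14/3 + 14/2 + 14/1 = 1171733/25740 ≈ 45.522.

45.522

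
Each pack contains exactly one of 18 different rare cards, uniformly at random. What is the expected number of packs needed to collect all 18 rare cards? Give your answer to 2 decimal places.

After i distinct types are collected, each trial gives a new one with probability (18−i)/18, so the expected wait for the next new type is 18/(18−i).
E = 18/18 + 18/17 + 18/16 + 18/15 + 18/14 + 18/13 + 18/12 + 18/11 + 18/10 + 18/9 + 18/8 + 18/7 + 18/6 + 18/5 + 18/4 + 18/3 + 18/2 + 18/1 = 42822903/680680 ≈ 62.91.

62.91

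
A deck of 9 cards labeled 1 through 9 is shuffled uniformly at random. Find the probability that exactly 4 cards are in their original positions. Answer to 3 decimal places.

0.015

Choose which 4 of the 9 are fixed: C(9,4) = 126 ways.
The remaining 5 must have no fixed point: D(5) = 44.
P = 126·44/362880 = 11/720 ≈ 0.015.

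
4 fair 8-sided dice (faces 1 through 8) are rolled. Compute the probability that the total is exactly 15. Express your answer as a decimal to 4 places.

0.0693

There are 8^4 = 4096 equally likely outcomes.
The number of ordered 4-tuples from {1,…,8} summing to 15 is 284.
P(sum = 15) = 284/4096 = 71/1024 ≈ 0.0693.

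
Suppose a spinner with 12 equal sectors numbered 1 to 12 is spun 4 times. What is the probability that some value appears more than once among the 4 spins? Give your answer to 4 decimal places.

0.4271

P(all 4 different) = 12/12 · 11/12 · ··· · 9/12 ≈ 0.5729.
P(at least two equal) = 1 − 0.5729 = 0.4271.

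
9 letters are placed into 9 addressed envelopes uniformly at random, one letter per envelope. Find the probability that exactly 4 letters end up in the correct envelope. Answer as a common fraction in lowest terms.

11/720

Choose which 4 of the 9 are fixed: C(9,4) = 126 ways.
The remaining 5 must have no fixed point: D(5) = 44.
P = 126·44/362880 = 11/720.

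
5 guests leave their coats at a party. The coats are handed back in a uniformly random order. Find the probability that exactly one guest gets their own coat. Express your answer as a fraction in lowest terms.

Choose which one is fixed: C(5,1) = 5 ways.
The remaining 4 must have no fixed point: D(4) = 9.
P = 5·9/120 = 3/8.

3/8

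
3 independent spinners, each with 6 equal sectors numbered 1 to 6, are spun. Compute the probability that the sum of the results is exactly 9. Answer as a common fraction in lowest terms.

25/216

There are 6^3 = 216 equally likely outcomes.
The number of ordered 3-tuples from {1,…,6} summing to 9 is 25.
P(sum = 9) = 25/216.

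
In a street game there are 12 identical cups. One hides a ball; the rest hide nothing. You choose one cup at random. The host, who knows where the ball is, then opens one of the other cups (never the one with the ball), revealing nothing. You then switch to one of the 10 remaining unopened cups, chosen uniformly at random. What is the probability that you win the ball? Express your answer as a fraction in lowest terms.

Your original cup holds the ball with probability 1/12, so the other 11 collectively hold it with probability 11/12.
The host can always find an empty cup to open, so this doesn't change that 11/12; it is now spread over the 10 remaining unopened cups.
P(win by switching) = (11/12) · (1/10) = 11/120.

11/120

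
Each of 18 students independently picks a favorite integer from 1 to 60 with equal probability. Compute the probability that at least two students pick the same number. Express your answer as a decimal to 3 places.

It's easier to compute the probability that all 18 are distinct.
P(all distinct) = 60/60 · 59/60 · ··· · 43/60 ≈ 0.058.
So the probability of at least one match is 1 − 0.058 = 0.942.

0.942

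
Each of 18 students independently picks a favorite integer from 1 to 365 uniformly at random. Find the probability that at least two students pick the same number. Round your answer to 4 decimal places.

0.3469

It's easier to compute the probability that all 18 are distinct.
P(all distinct) = 365/365 · 364/365 · ··· · 348/365 ≈ 0.6531.
So the probability of at least one match is 1 − 0.6531 = 0.3469.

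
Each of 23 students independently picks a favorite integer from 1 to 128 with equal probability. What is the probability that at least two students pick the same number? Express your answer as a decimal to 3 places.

0.878

It's easier to compute the probability that all 23 are distinct.
P(all distinct) = 128/128 · 127/128 · ··· · 106/128 ≈ 0.122.
So the probability of at least one match is 1 − 0.122 = 0.878.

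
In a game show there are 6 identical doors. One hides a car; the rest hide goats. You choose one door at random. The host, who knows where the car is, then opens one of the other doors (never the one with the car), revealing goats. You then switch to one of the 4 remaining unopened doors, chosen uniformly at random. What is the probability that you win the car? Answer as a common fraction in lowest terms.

5/24

Your original door holds the car with probability 1/6, so the other 5 collectively hold it with probability 5/6.
The host can always find an empty door to open, so this doesn't change that 5/6; it is now spread over the 4 remaining unopened doors.
P(win by switching) = (5/6) · (1/4) = 5/24.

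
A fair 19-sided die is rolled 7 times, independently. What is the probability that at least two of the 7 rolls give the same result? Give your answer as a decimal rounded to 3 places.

0.716

P(all 7 different) = 19/19 · 18/19 · ··· · 13/19 ≈ 0.284.
P(at least two equal) = 1 − 0.284 = 0.716.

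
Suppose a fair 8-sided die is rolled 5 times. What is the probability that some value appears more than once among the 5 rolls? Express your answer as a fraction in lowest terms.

P(all 5 different) = 8/8 · 7/8 · ··· · 4/8 = 105/512.
P(at least two equal) = 1 − 105/512 = 407/512.

407/512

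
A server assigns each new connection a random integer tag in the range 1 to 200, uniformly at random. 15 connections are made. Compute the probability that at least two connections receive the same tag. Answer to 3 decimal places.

It's easier to compute the probability that all 15 are distinct.
P(all distinct) = 200/200 · 199/200 · ··· · 186/200 ≈ 0.584.
So the probability of at least one match is 1 − 0.584 = 0.416.

0.416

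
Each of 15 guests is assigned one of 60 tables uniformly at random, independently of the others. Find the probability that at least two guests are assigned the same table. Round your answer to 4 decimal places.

0.8521

It's easier to compute the probability that all 15 are distinct.
P(all distinct) = 60/60 · 59/60 · ··· · 46/60 ≈ 0.1479.
So the probability of at least one match is 1 − 0.1479 = 0.8521.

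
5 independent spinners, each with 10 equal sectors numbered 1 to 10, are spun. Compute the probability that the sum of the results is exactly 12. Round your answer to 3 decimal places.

0.003

There are 10^5 = 100000 equally likely outcomes.
The number of ordered 5-tuples from {1,…,10} summing to 12 is 330.
P(sum = 12) = 330/100000 = 33/10000 ≈ 0.003.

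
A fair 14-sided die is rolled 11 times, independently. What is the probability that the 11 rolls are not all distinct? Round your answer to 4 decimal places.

0.9964

P(all 11 different) = 14/14 · 13/14 · ··· · 4/14 ≈ 0.0036.
P(at least two equal) = 1 − 0.0036 = 0.9964.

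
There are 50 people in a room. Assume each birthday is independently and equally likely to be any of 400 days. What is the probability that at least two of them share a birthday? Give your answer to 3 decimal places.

It's easier to compute the probability that all 50 are distinct.
P(all distinct) = 400/400 · 399/400 · ··· · 351/400 ≈ 0.041.
So the probability of at least one match is 1 − 0.041 = 0.959.

0.959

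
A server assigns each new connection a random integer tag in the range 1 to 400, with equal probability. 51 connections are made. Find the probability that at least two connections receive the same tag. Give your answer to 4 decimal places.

0.9642

It's easier to compute the probability that all 51 are distinct.
P(all distinct) = 400/400 · 399/400 · ··· · 350/400 ≈ 0.0358.
So the probability of at least one match is 1 − 0.0358 = 0.9642.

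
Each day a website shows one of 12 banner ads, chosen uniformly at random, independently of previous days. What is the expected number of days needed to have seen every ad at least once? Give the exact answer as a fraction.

86021/2310

After i distinct types are collected, each trial gives a new one with probability (12−i)/12, so the expected wait for the next new type is 12/(12−i).
E = 12/12 + 12/11 + 12/10 + 12/9 + 12/8 + 12/7 + 12/6 + 12/5 + 12/4 + 12/3 + 12/2 + 12/1 = 86021/2310.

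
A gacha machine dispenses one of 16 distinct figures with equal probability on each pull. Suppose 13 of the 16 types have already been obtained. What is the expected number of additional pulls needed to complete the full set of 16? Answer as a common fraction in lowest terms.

Starting from 13 distinct types, each trial gives a new one with probability (16−i)/16 when i types are held, so the wait for the next new type is 16/(16−i).
E = 16/3 + 16/2 + 16/1 = 88/3.

88/3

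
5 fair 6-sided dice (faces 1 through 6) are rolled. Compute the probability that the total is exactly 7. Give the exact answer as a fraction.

5/2592

There are 6^5 = 7776 equally likely outcomes.
The number of ordered 5-tuples from {1,…,6} summing to 7 is 15.
P(sum = 7) = 15/7776 = 5/2592.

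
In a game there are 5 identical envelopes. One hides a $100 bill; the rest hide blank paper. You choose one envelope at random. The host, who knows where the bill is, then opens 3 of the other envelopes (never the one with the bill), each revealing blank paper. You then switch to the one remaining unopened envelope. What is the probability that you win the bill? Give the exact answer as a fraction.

4/5

Your original envelope holds the bill with probability 1/5, so the other 4 collectively hold it with probability 4/5.
The host can always find 3 empty envelopes to open, so the reveals don't change that 4/5; it is now spread over the 1 remaining unopened envelope.
P(win by switching) = (4/5) · (1/1) = 4/5.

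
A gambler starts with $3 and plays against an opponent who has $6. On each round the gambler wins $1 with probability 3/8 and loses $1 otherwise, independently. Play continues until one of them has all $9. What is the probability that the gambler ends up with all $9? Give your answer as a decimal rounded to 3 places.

Let r = q/p = (5/8)/(3/8) = 5/3. The recurrence P(i) = p·P(i+1) + q·P(i−1) with P(0)=0, P(9)=1 gives P(i) = (1 − r^i)/(1 − r^9).
P(3) = (1 − (5/3)^3) / (1 − (5/3)^9) = 729/19729 ≈ 0.037.

0.037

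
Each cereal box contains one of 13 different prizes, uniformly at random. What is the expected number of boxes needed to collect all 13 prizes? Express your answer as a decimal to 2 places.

41.34

After i distinct types are collected, each trial gives a new one with probability (13−i)/13, so the expected wait for the next new type is 13/(13−i).
E = 13/13 + 13/12 + 13/11 + 13/10 + 13/9 + 13/8 + 13/7 + 13/6 + 13/5 + 13/4 + 13/3 + 13/2 + 13/1 = 1145993/27720 ≈ 41.34.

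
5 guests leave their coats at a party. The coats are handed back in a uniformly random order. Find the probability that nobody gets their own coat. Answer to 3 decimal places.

This is the derangement probability: permutations of 5 with no fixed point.
D(5) = 5! · (1 − 1/1! + 1/2! − ··· + (−1)^5/5!) = 44.
P = 44/120 = 11/30 ≈ 0.367.

0.367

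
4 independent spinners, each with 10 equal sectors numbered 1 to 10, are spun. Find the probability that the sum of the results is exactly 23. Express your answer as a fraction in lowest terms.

There are 10^4 = 10000 equally likely outcomes.
The number of ordered 4-tuples from {1,…,10} summing to 23 is 660.
P(sum = 23) = 660/10000 = 33/500.

33/500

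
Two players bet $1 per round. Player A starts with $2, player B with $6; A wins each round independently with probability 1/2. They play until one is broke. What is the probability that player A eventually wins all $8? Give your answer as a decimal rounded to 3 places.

0.250

With a fair step, P(i) = ½P(i−1) + ½P(i+1) with P(0)=0, P(8)=1 has the linear solution P(i) = i/8.
P(2) = 2/8 = 1/4 ≈ 0.250.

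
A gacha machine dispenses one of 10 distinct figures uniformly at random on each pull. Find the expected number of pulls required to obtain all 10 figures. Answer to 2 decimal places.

After i distinct types are collected, each trial gives a new one with probability (10−i)/10, so the expected wait for the next new type is 10/(10−i).
E = 10/10 + 10/9 + 10/8 + 10/7 + 10/6 + 10/5 + 10/4 + 10/3 + 10/2 + 10/1 = 7381/252 ≈ 29.29.

29.29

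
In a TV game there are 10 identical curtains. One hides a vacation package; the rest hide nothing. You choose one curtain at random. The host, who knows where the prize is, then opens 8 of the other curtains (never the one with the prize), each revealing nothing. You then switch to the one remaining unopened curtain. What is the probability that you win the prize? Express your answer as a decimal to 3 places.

0.900

Your original curtain holds the prize with probability 1/10, so the other 9 collectively hold it with probability 9/10.
The host can always find 8 empty curtains to open, so the reveals don't change that 9/10; it is now spread over the 1 remaining unopened curtain.
P(win by switching) = (9/10) · (1/1) = 9/10 ≈ 0.900.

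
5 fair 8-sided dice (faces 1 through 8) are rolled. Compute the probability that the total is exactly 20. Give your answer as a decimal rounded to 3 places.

0.068

There are 8^5 = 32768 equally likely outcomes.
The number of ordered 5-tuples from {1,…,8} summing to 20 is 2226.
P(sum = 20) = 2226/32768 = 1113/16384 ≈ 0.068.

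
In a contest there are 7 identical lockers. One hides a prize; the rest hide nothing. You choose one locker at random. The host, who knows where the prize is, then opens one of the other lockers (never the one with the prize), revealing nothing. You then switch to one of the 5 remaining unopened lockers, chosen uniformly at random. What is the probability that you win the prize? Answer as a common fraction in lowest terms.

Your original locker holds the prize with probability 1/7, so the other 6 collectively hold it with probability 6/7.
The host can always find an empty locker to open, so this doesn't change that 6/7; it is now spread over the 5 remaining unopened lockers.
P(win by switching) = (6/7) · (1/5) = 6/35.

6/35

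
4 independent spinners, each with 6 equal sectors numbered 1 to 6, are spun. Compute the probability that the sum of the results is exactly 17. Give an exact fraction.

There are 6^4 = 1296 equally likely outcomes.
The number of ordered 4-tuples from {1,…,6} summing to 17 is 104.
P(sum = 17) = 104/1296 = 13/162.

13/162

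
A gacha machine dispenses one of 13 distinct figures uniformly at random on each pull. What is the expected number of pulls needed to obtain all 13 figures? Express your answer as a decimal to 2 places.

After i distinct types are collected, each trial gives a new one with probability (13−i)/13, so the expected wait for the next new type is 13/(13−i).
E = 13/13 + 13/12 + 13/11 + 13/10 + 13/9 + 13/8 + 13/7 + 13/6 + 13/5 + 13/4 + 13/3 + 13/2 + 13/1 = 1145993/27720 ≈ 41.34.

41.34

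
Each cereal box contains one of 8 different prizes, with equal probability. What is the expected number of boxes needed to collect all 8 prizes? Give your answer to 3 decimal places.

21.743

After i distinct types are collected, each trial gives a new one with probability (8−i)/8, so the expected wait for the next new type is 8/(8−i).
E = 8/8 + 8/7 + 8/6 + 8/5 + 8/4 + 8/3 + 8/2 + 8/1 = 761/35 ≈ 21.743.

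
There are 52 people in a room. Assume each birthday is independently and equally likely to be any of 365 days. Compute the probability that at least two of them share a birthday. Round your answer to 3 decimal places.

0.978

It's easier to compute the probability that all 52 are distinct.
P(all distinct) = 365/365 · 364/365 · ··· · 314/365 ≈ 0.022.
So the probability of at least one match is 1 − 0.022 = 0.978.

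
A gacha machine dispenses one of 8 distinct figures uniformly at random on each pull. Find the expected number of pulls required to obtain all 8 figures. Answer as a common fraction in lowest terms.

After i distinct types are collected, each trial gives a new one with probability (8−i)/8, so the expected wait for the next new type is 8/(8−i).
E = 8/8 + 8/7 + 8/6 + 8/5 + 8/4 + 8/3 + 8/2 + 8/1 = 761/35.

761/35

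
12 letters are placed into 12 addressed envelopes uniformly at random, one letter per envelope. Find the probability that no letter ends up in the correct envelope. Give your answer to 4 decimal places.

0.3679

This is the derangement probability: permutations of 12 with no fixed point.
D(12) = 12! · (1 − 1/1! + 1/2! − ··· + (−1)^12/12!) = 176214841.
P = 176214841/479001600 = 16019531/43545600 ≈ 0.3679.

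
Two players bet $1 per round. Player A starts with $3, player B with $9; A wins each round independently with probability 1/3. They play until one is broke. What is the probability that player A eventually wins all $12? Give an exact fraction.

1/585

Let r = q/p = (2/3)/(1/3) = 2. The recurrence P(i) = p·P(i+1) + q·P(i−1) with P(0)=0, P(12)=1 gives P(i) = (1 − r^i)/(1 − r^12).
P(3) = (1 − (2)^3) / (1 − (2)^12) = 1/585.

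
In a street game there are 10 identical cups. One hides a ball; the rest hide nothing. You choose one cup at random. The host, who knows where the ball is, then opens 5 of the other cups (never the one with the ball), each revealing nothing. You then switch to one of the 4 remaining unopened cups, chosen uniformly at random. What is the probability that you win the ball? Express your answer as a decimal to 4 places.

0.2250

Your original cup holds the ball with probability 1/10, so the other 9 collectively hold it with probability 9/10.
The host can always find 5 empty cups to open, so the reveals don't change that 9/10; it is now spread over the 4 remaining unopened cups.
P(win by switching) = (9/10) · (1/4) = 9/40 ≈ 0.2250.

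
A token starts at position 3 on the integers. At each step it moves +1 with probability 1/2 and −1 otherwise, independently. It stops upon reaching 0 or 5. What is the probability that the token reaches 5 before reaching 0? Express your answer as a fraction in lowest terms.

With a fair step, P(i) = ½P(i−1) + ½P(i+1) with P(0)=0, P(5)=1 has the linear solution P(i) = i/5.
P(3) = 3/5.

3/5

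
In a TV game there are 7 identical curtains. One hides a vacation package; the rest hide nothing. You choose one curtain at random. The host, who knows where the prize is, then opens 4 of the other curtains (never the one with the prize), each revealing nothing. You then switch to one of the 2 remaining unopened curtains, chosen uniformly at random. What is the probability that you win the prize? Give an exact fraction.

Your original curtain holds the prize with probability 1/7, so the other 6 collectively hold it with probability 6/7.
The host can always find 4 empty curtains to open, so the reveals don't change that 6/7; it is now spread over the 2 remaining unopened curtains.
P(win by switching) = (6/7) · (1/2) = 3/7.

3/7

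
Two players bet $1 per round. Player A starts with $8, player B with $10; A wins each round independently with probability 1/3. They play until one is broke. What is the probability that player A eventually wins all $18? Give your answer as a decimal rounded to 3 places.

Let r = q/p = (2/3)/(1/3) = 2. The recurrence P(i) = p·P(i+1) + q·P(i−1) with P(0)=0, P(18)=1 gives P(i) = (1 − r^i)/(1 − r^18).
P(8) = (1 − (2)^8) / (1 − (2)^18) = 85/87381 ≈ 0.001.

0.001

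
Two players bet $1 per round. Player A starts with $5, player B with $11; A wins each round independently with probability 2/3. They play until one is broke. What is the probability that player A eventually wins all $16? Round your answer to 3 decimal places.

0.969

Let r = q/p = (1/3)/(2/3) = 1/2. The recurrence P(i) = p·P(i+1) + q·P(i−1) with P(0)=0, P(16)=1 gives P(i) = (1 − r^i)/(1 − r^16).
P(5) = (1 − (1/2)^5) / (1 − (1/2)^16) = 63488/65535 ≈ 0.969.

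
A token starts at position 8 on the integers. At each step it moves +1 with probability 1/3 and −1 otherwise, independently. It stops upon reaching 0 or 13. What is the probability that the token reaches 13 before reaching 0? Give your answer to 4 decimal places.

0.0311

Let r = q/p = (2/3)/(1/3) = 2. The recurrence P(i) = p·P(i+1) + q·P(i−1) with P(0)=0, P(13)=1 gives P(i) = (1 − r^i)/(1 − r^13).
P(8) = (1 − (2)^8) / (1 − (2)^13) = 255/8191 ≈ 0.0311.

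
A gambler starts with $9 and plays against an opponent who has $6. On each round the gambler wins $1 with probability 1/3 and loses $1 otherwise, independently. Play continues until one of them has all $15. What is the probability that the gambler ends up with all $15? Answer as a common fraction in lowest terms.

73/4681

Let r = q/p = (2/3)/(1/3) = 2. The recurrence P(i) = p·P(i+1) + q·P(i−1) with P(0)=0, P(15)=1 gives P(i) = (1 − r^i)/(1 − r^15).
P(9) = (1 − (2)^9) / (1 − (2)^15) = 73/4681.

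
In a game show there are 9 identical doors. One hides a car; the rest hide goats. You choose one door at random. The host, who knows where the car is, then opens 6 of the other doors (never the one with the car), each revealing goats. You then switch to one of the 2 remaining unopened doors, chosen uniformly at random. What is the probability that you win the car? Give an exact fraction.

Your original door holds the car with probability 1/9, so the other 8 collectively hold it with probability 8/9.
The host can always find 6 empty doors to open, so the reveals don't change that 8/9; it is now spread over the 2 remaining unopened doors.
P(win by switching) = (8/9) · (1/2) = 4/9.

4/9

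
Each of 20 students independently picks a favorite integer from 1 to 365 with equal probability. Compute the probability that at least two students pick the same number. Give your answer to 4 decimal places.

0.4114

It's easier to compute the probability that all 20 are distinct.
P(all distinct) = 365/365 · 364/365 · ··· · 346/365 ≈ 0.5886.
So the probability of at least one match is 1 − 0.5886 = 0.4114.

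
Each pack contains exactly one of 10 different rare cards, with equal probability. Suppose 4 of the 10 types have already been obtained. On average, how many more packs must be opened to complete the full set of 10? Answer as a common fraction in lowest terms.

49/2

Starting from 4 distinct types, each trial gives a new one with probability (10−i)/10 when i types are held, so the wait for the next new type is 10/(10−i).
E = 10/6 + 10/5 + 10/4 + 10/3 + 10/2 + 10/1 = 49/2.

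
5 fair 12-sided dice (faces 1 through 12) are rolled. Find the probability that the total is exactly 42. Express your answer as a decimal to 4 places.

There are 12^5 = 248832 equally likely outcomes.
The number of ordered 5-tuples from {1,…,12} summing to 42 is 6265.
P(sum = 42) = 6265/248832 ≈ 0.0252.

0.0252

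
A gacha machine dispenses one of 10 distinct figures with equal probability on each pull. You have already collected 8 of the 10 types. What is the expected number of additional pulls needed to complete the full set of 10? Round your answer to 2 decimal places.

15.00

Starting from 8 distinct types, each trial gives a new one with probability (10−i)/10 when i types are held, so the wait for the next new type is 10/(10−i).
E = 10/2 + 10/1 = 15 ≈ 15.00.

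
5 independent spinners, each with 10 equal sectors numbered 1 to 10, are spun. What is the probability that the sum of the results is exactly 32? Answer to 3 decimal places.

0.048

There are 10^5 = 100000 equally likely outcomes.
The number of ordered 5-tuples from {1,…,10} summing to 32 is 4840.
P(sum = 32) = 4840/100000 = 121/2500 ≈ 0.048.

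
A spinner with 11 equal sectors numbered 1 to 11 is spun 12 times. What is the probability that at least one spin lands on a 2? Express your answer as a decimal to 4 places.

P(no spin lands on a 2) = (10/11)^12 ≈ 0.3186.
P(at least one) = 1 − 0.3186 = 0.6814.

0.6814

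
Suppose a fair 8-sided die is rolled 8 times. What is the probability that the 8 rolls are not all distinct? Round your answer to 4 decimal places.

0.9976

P(all 8 different) = 8/8 · 7/8 · ··· · 1/8 ≈ 0.0024.
P(at least two equal) = 1 − 0.0024 = 0.9976.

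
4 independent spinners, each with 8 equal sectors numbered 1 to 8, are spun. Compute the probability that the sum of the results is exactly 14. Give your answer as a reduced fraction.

123/2048

There are 8^4 = 4096 equally likely outcomes.
The number of ordered 4-tuples from {1,…,8} summing to 14 is 246.
P(sum = 14) = 246/4096 = 123/2048.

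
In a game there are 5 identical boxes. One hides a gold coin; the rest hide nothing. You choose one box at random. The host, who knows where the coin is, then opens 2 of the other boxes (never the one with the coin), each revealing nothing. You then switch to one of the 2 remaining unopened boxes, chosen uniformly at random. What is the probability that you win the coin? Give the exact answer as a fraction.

Your original box holds the coin with probability 1/5, so the other 4 collectively hold it with probability 4/5.
The host can always find 2 empty boxes to open, so the reveals don't change that 4/5; it is now spread over the 2 remaining unopened boxes.
P(win by switching) = (4/5) · (1/2) = 2/5.

2/5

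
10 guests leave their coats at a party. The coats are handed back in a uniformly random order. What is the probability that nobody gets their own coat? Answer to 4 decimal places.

This is the derangement probability: permutations of 10 with no fixed point.
D(10) = 10! · (1 − 1/1! + 1/2! − ··· + (−1)^10/10!) = 1334961.
P = 1334961/3628800 = 16481/44800 ≈ 0.3679.

0.3679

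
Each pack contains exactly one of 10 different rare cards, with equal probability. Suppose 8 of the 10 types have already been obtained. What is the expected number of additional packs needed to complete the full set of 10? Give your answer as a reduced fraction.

15

Starting from 8 distinct types, each trial gives a new one with probability (10−i)/10 when i types are held, so the wait for the next new type is 10/(10−i).
E = 10/2 + 10/1 = 15.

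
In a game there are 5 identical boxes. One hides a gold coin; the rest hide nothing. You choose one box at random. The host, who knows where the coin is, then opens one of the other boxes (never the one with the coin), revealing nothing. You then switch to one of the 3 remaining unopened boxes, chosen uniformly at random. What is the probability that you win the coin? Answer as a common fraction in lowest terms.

Your original box holds the coin with probability 1/5, so the other 4 collectively hold it with probability 4/5.
The host can always find an empty box to open, so this doesn't change that 4/5; it is now spread over the 3 remaining unopened boxes.
P(win by switching) = (4/5) · (1/3) = 4/15.

4/15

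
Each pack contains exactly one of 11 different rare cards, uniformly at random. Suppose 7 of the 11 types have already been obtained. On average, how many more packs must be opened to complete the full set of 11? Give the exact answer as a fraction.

275/12

Starting from 7 distinct types, each trial gives a new one with probability (11−i)/11 when i types are held, so the wait for the next new type is 11/(11−i).
E = 11/4 + 11/3 + 11/2 + 11/1 = 275/12.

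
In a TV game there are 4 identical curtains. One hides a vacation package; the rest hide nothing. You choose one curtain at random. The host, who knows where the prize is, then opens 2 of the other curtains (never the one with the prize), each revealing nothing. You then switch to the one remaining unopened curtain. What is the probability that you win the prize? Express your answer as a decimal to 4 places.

Your original curtain holds the prize with probability 1/4, so the other 3 collectively hold it with probability 3/4.
The host can always find 2 empty curtains to open, so the reveals don't change that 3/4; it is now spread over the 1 remaining unopened curtain.
P(win by switching) = (3/4) · (1/1) = 3/4 ≈ 0.7500.

0.7500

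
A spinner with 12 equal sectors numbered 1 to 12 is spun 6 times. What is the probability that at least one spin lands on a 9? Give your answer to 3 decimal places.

0.407

P(no spin lands on a 9) = (11/12)^6 ≈ 0.593.
P(at least one) = 1 − 0.593 = 0.407.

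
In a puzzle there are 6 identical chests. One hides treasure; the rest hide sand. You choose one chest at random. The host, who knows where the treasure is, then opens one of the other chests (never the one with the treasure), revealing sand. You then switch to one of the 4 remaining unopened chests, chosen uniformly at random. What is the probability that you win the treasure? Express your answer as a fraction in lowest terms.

5/24

Your original chest holds the treasure with probability 1/6, so the other 5 collectively hold it with probability 5/6.
The host can always find an empty chest to open, so this doesn't change that 5/6; it is now spread over the 4 remaining unopened chests.
P(win by switching) = (5/6) · (1/4) = 5/24.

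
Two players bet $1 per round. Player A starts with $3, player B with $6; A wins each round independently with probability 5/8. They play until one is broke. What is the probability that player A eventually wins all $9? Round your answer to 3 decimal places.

0.792

Let r = q/p = (3/8)/(5/8) = 3/5. The recurrence P(i) = p·P(i+1) + q·P(i−1) with P(0)=0, P(9)=1 gives P(i) = (1 − r^i)/(1 − r^9).
P(3) = (1 − (3/5)^3) / (1 − (3/5)^9) = 15625/19729 ≈ 0.792.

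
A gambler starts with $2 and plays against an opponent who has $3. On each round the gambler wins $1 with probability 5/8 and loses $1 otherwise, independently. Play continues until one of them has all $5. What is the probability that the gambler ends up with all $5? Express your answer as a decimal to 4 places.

Let r = q/p = (3/8)/(5/8) = 3/5. The recurrence P(i) = p·P(i+1) + q·P(i−1) with P(0)=0, P(5)=1 gives P(i) = (1 − r^i)/(1 − r^5).
P(2) = (1 − (3/5)^2) / (1 − (3/5)^5) = 1000/1441 ≈ 0.6940.

0.6940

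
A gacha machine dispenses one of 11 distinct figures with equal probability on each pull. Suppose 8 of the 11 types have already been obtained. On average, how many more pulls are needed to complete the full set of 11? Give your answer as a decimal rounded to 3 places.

Starting from 8 distinct types, each trial gives a new one with probability (11−i)/11 when i types are held, so the wait for the next new type is 11/(11−i).
E = 11/3 + 11/2 + 11/1 = 121/6 ≈ 20.167.

20.167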